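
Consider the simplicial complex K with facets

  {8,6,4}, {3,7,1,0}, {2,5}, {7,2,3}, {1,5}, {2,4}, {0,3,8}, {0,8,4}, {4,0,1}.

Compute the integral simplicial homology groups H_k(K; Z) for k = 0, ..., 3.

K has 9 vertices, 18 edges, 9 triangles, 1 3-simplex.
rank ∂_0 = 0, rank ∂_1 = 8 ⇒ b_0 = 9 − 0 − 8 = 1; all invariant factors of ∂_1 are 1 so no torsion. So H_0 ≅ Z.
rank ∂_1 = 8, rank ∂_2 = 8 ⇒ b_1 = 18 − 8 − 8 = 2; all invariant factors of ∂_2 are 1 so no torsion. So H_1 ≅ Z^2.
rank ∂_2 = 8, rank ∂_3 = 1 ⇒ b_2 = 9 − 8 − 1 = 0; all invariant factors of ∂_3 are 1 so no torsion. So H_2 ≅ 0.
rank ∂_3 = 1, rank ∂_4 = 0 ⇒ b_3 = 1 − 1 − 0 = 0. So H_3 ≅ 0.

H_0 = Z,  H_1 = Z^2,  H_2 = 0,  H_3 = 0.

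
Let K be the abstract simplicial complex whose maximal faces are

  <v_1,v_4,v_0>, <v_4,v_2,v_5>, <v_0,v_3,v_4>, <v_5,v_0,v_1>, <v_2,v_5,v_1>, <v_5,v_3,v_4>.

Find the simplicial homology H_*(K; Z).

K has 6 vertices, 12 edges, 6 triangles.
rank ∂_0 = 0, rank ∂_1 = 5 ⇒ b_0 = 6 − 0 − 5 = 1; all invariant factors of ∂_1 are 1 so no torsion. So H_0 ≅ Z.
rank ∂_1 = 5, rank ∂_2 = 6 ⇒ b_1 = 12 − 5 − 6 = 1; all invariant factors of ∂_2 are 1 so no torsion. So H_1 ≅ Z.
rank ∂_2 = 6, rank ∂_3 = 0 ⇒ b_2 = 6 − 6 − 0 = 0. So H_2 ≅ 0.

H_0 = Z,  H_1 = Z,  H_2 = 0.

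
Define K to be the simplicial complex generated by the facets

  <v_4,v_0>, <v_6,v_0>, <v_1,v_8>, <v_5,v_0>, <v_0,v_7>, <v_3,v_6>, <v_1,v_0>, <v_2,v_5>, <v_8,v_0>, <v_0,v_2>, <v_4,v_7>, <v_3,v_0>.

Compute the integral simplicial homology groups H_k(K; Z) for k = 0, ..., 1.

K has 9 vertices, 12 edges.
rank ∂_0 = 0, rank ∂_1 = 8 ⇒ b_0 = 9 − 0 − 8 = 1; all invariant factors of ∂_1 are 1 so no torsion. So H_0 ≅ Z.
rank ∂_1 = 8, rank ∂_2 = 0 ⇒ b_1 = 12 − 8 − 0 = 4. So H_1 ≅ Z^4.

H_0 ≅ Z,  H_1 ≅ Z^4.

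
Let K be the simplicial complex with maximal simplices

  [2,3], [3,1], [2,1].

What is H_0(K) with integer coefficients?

Order the vertices as 1 < 2 < 3. Listing each simplex with vertices in this order, K has dimension 1 with simplices:

  0-simplices (3): [1], [2], [3]
  1-simplices (3): [1,2], [1,3], [2,3]

giving chain groups C_0 ≅ Z^3, C_1 ≅ Z^3.

Boundary ∂_1: C_1 → C_0 is given by ∂[p,q] = [q] − [p]. For instance
  ∂[1,3] = [3] − [1].
The 3×3 boundary matrix has rank 2 and Smith normal form diag(1,1).

Computing H_k = (kernel of ∂_k) / (image of ∂_{k+1}):

  H_0: rank C_0 − rank ∂_1 = 3 − 2 = 1, and the invariant factors of ∂_1 are all 1, so H_0 ≅ Z.

(K is a triangulation of the circle S^1.)

H_0 = Z.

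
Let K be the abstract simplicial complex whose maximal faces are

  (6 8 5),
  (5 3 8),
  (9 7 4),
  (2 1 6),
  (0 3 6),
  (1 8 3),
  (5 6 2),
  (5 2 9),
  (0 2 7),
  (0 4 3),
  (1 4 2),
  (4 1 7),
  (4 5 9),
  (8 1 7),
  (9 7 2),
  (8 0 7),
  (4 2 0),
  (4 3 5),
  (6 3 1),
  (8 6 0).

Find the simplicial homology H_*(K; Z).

H_0 = Z,  H_1 = Z × Z/2,  H_2 = 0.

Order the vertices as 0 < 1 < 2 < 3 < 4 < 5 < 6 < 7 < 8 < 9. Listing each simplex with vertices in this order, K has dimension 2 with simplices:

  0-simplices (10): [0], [1], [2], [3], [4], [5], [6], [7], [8], [9]
  1-simplices (30): (30 of them)
  2-simplices (20): (20 of them)

so the chain groups are C_0 ≅ Z^10, C_1 ≅ Z^30, C_2 ≅ Z^20.

Boundary ∂_1: C_1 → C_0 is given by ∂[p,q] = [q] − [p]. For instance
  ∂[2,6] = [6] − [2].
The 10×30 boundary matrix has rank 9 and Smith normal form diag(1,1,1,1,1,1,1,1,1).

∂_2: C_2 → C_1 maps a triangle to the signed sum of its edges. For instance
  ∂[1,4,7] = [4,7] − [1,7] + [1,4],
  ∂[5,6,8] = [6,8] − [5,8] + [5,6].
The 30×20 boundary matrix has rank 20 and Smith normal form diag(1,1,1,1,1,1,1,1,1,1,1,1,1,1,1,1,1,1,1,2).

From H_k ≅ ker(∂_k) / im(∂_{k+1}) we obtain:

  H_0: rank C_0 − rank ∂_1 = 10 − 9 = 1, and the invariant factors of ∂_1 are all 1, so H_0 ≅ Z.
  H_1: rank ker ∂_1 − rank ∂_2 = (30 − 9) − 20 = 1, and ∂_2 has invariant factor 2 > 1, so H_1 ≅ Z × Z/2.
  H_2: rank ker ∂_2 − rank ∂_3 = (20 − 20) − 0 = 0, and there is no ∂_3, so H_2 ≅ 0.

As a check, the Euler characteristic is 10 − 30 + 20 = 0, which agrees with 1 − 1 + 0 = 0.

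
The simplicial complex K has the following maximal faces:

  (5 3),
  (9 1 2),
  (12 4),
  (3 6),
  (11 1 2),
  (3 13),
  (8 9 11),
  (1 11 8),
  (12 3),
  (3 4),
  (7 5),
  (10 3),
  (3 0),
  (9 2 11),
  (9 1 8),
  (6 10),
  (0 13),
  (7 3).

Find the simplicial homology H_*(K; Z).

H_0 = Z^2,  H_1 = Z^4,  H_2 = Z.

K has 14 vertices, 21 edges, 6 triangles.
rank ∂_0 = 0, rank ∂_1 = 12 ⇒ b_0 = 14 − 0 − 12 = 2; all invariant factors of ∂_1 are 1 so no torsion. So H_0 ≅ Z^2.
rank ∂_1 = 12, rank ∂_2 = 5 ⇒ b_1 = 21 − 12 − 5 = 4; all invariant factors of ∂_2 are 1 so no torsion. So H_1 ≅ Z^4.
rank ∂_2 = 5, rank ∂_3 = 0 ⇒ b_2 = 6 − 5 − 0 = 1. So H_2 ≅ Z.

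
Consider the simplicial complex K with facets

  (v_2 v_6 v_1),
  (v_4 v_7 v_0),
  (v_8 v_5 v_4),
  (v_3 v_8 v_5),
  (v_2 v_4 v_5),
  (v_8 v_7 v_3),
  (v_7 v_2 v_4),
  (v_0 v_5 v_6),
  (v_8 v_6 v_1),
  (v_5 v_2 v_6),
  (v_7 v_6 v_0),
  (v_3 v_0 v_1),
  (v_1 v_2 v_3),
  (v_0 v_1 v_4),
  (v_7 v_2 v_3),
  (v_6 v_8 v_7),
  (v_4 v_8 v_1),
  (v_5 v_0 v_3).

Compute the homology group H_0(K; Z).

H_0 = Z.

We work with the vertex ordering v_0 < v_1 < v_2 < v_3 < v_4 < v_5 < v_6 < v_7 < v_8. The simplices of K, each written with vertices in increasing order, are:

  0-simplices (9): [v_0], [v_1], [v_2], [v_3], [v_4], [v_5], [v_6], [v_7], [v_8]
  1-simplices (27): (27 of them)
  2-simplices (18): (18 of them)

giving chain groups C_0 ≅ Z^9, C_1 ≅ Z^27, C_2 ≅ Z^18.

Boundary ∂_1: C_1 → C_0 is given by ∂[p,q] = [q] − [p]. For instance
  ∂[v_1,v_6] = [v_6] − [v_1].
The resulting 9×27 matrix has rank 8, and its Smith normal form has invariant factors (1,1,1,1,1,1,1,1).

∂_2: C_2 → C_1 sends each 2-simplex [p,q,r] to [q,r] − [p,r] + [p,q]. For instance
  ∂[v_1,v_6,v_8] = [v_6,v_8] − [v_1,v_8] + [v_1,v_6],
  ∂[v_2,v_3,v_7] = [v_3,v_7] − [v_2,v_7] + [v_2,v_3].
This gives a 27×18 integer matrix of rank 17; reducing to Smith normal form yields diagonal entries (1,1,1,1,1,1,1,1,1,1,1,1,1,1,1,1,1).

From H_k ≅ ker(∂_k) / im(∂_{k+1}) we obtain:

  H_0: rank C_0 − rank ∂_1 = 9 − 8 = 1, and the invariant factors of ∂_1 are all 1, so H_0 = Z.

(K is a triangulation of the torus T^2.)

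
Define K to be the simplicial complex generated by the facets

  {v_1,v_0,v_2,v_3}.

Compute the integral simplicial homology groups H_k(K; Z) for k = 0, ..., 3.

Take the total order v_0 < v_1 < v_2 < v_3 on the vertex set. Then K (dimension 3) consists of the simplices:

  0-simplices (4): [v_0], [v_1], [v_2], [v_3]
  1-simplices (6): [v_0,v_1], [v_0,v_2], [v_0,v_3], [v_1,v_2], [v_1,v_3], [v_2,v_3]
  2-simplices (4): [v_0,v_1,v_2], [v_0,v_1,v_3], [v_0,v_2,v_3], [v_1,v_2,v_3]
  3-simplices (1): [v_0,v_1,v_2,v_3]

so the chain groups are C_0 ≅ Z^4, C_1 ≅ Z^6, C_2 ≅ Z^4, C_3 ≅ Z^1.

The boundary map ∂_1: C_1 → C_0 maps an edge to its endpoints' difference, ∂[p,q] = q − p.
As a 4×6 matrix over Z this has rank 3, with invariant factors (1,1,1).

∂_2: C_2 → C_1 maps a triangle to the signed sum of its edges. For instance
  ∂[v_0,v_2,v_3] = [v_2,v_3] − [v_0,v_3] + [v_0,v_2],
  ∂[v_1,v_2,v_3] = [v_2,v_3] − [v_1,v_3] + [v_1,v_2].
As a 6×4 matrix over Z this has rank 3, with invariant factors (1,1,1).

∂_3: C_3 → C_2 sends each 3-simplex σ to the alternating sum Σ_i (−1)^i (σ with its i-th vertex removed). For instance
  ∂[v_0,v_1,v_2,v_3] = [v_1,v_2,v_3] − [v_0,v_2,v_3] + [v_0,v_1,v_3] − [v_0,v_1,v_2].
This gives a 4×1 integer matrix of rank 1; reducing to Smith normal form yields diagonal entries (1).

From H_k ≅ ker(∂_k) / im(∂_{k+1}) we obtain:

  H_0: rank C_0 − rank ∂_1 = 4 − 3 = 1, and the invariant factors of ∂_1 are all 1, so H_0 ≅ Z.
  H_1: rank ker ∂_1 − rank ∂_2 = (6 − 3) − 3 = 0, and the invariant factors of ∂_2 are all 1, so H_1 ≅ 0.
  H_2: rank ker ∂_2 − rank ∂_3 = (4 − 3) − 1 = 0, and the invariant factors of ∂_3 are all 1, so H_2 ≅ 0.
  H_3: rank ker ∂_3 − rank ∂_4 = (1 − 1) − 0 = 0, and there is no ∂_4, so H_3 ≅ 0.

As a check, the Euler characteristic is 4 − 6 + 4 − 1 = 1, which agrees with 1 − 0 + 0 − 0 = 1.
(K is a triangulation of the 3-simplex.)

H_0 = Z,  H_1 = 0,  H_2 = 0,  H_3 = 0.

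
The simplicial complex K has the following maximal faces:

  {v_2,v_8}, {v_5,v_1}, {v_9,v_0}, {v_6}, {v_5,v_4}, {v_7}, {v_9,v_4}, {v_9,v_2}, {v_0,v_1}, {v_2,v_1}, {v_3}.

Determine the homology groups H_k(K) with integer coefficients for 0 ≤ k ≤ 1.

Order the vertices as v_0 < v_1 < v_2 < v_3 < v_4 < v_5 < v_6 < v_7 < v_8 < v_9. Listing each simplex with vertices in this order, K has dimension 1 with simplices:

  0-simplices (10): [v_0], [v_1], [v_2], [v_3], [v_4], [v_5], [v_6], [v_7], [v_8], [v_9]
  1-simplices (8): [v_0,v_1], [v_0,v_9], [v_1,v_2], [v_1,v_5], [v_2,v_8], [v_2,v_9], [v_4,v_5], [v_4,v_9]

Hence C_0 ≅ Z^10, C_1 ≅ Z^8.

The boundary map ∂_1: C_1 → C_0 sends each edge [p,q] (with p < q) to q − p.
This gives a 10×8 integer matrix of rank 6; reducing to Smith normal form yields diagonal entries (1,1,1,1,1,1).

Computing H_k = (kernel of ∂_k) / (image of ∂_{k+1}):

  H_0: rank C_0 − rank ∂_1 = 10 − 6 = 4, and the invariant factors of ∂_1 are all 1, so H_0 ≅ Z^4.
  H_1: rank ker ∂_1 − rank ∂_2 = (8 − 6) − 0 = 2, and there is no ∂_2, so H_1 ≅ Z^2.

H_0 = Z^4,  H_1 = Z^2.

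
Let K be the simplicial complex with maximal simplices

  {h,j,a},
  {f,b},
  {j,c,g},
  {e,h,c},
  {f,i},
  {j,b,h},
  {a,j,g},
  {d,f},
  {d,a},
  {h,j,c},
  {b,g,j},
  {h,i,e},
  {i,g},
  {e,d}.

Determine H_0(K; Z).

Fix the vertex order a < b < c < d < e < f < g < h < i < j and write every simplex with vertices in increasing order. Then dim K = 2 and the simplices of K are:

  0-simplices (10): a, b, c, d, e, f, g, h, i, j
  1-simplices (21): ad, ag, ah, aj, bf, bg, bh, bj, ce, cg, ch, cj, de, df, eh, ei, fi, gi, gj, hi, hj
  2-simplices (8): agj, ahj, bgj, bhj, ceh, cgj, chj, ehi

so the chain groups are C_0 ≅ Z^10, C_1 ≅ Z^21, C_2 ≅ Z^8.

∂_1: C_1 → C_0 is given by ∂[p,q] = [q] − [p]. For instance
  ∂de = e − d.
The resulting 10×21 matrix has rank 9, and its Smith normal form has invariant factors (1,1,1,1,1,1,1,1,1).

∂_2: C_2 → C_1 acts by ∂[p,q,r] = [q,r] − [p,r] + [p,q]. For instance
  ∂ehi = hi − ei + eh,
  ∂bhj = hj − bj + bh.
The 21×8 boundary matrix has rank 8 and Smith normal form diag(1,1,1,1,1,1,1,1).

Now H_k = ker ∂_k / im ∂_{k+1}, so:

  H_0: rank C_0 − rank ∂_1 = 10 − 9 = 1, and the invariant factors of ∂_1 are all 1, so H_0 = Z.

H_0 ≅ Z.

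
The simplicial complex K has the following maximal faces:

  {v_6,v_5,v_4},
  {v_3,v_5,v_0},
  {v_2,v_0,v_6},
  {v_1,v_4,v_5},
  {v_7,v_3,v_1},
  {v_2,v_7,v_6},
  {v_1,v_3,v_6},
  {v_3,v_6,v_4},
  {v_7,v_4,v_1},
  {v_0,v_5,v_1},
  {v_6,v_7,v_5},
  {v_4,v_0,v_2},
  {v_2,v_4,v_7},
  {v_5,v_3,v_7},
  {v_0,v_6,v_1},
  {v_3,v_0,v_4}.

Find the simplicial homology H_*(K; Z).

Order the vertices as v_0 < v_1 < v_2 < v_3 < v_4 < v_5 < v_6 < v_7. Listing each simplex with vertices in this order, K has dimension 2 with simplices:

  0-simplices (8): [v_0], [v_1], [v_2], [v_3], [v_4], [v_5], [v_6], [v_7]
  1-simplices (24): (24 of them)
  2-simplices (16): (16 of them)

so the chain groups are C_0 ≅ Z^8, C_1 ≅ Z^24, C_2 ≅ Z^16.

The boundary map ∂_1: C_1 → C_0 is given by ∂[p,q] = [q] − [p]. For instance
  ∂[v_4,v_6] = [v_6] − [v_4].
The resulting 8×24 matrix has rank 7, and its Smith normal form has invariant factors (1,1,1,1,1,1,1).

∂_2: C_2 → C_1 maps a triangle to the signed sum of its edges. For instance
  ∂[v_0,v_2,v_4] = [v_2,v_4] − [v_0,v_4] + [v_0,v_2],
  ∂[v_0,v_3,v_5] = [v_3,v_5] − [v_0,v_5] + [v_0,v_3].
The 24×16 boundary matrix has rank 15 and Smith normal form diag(1,1,1,1,1,1,1,1,1,1,1,1,1,1,1).

Computing H_k = (kernel of ∂_k) / (image of ∂_{k+1}):

  H_0: rank C_0 − rank ∂_1 = 8 − 7 = 1, and the invariant factors of ∂_1 are all 1, so H_0 = Z.
  H_1: rank ker ∂_1 − rank ∂_2 = (24 − 7) − 15 = 2, and the invariant factors of ∂_2 are all 1, so H_1 = Z^2.
  H_2: rank ker ∂_2 − rank ∂_3 = (16 − 15) − 0 = 1, and there is no ∂_3, so H_2 = Z.

H_0 ≅ Z,  H_1 ≅ Z^2,  H_2 ≅ Z.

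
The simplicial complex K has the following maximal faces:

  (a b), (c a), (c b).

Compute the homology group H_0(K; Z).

H_0 = Z.

K has 3 vertices, 3 edges.
rank ∂_0 = 0, rank ∂_1 = 2 ⇒ b_0 = 3 − 0 − 2 = 1; all invariant factors of ∂_1 are 1 so no torsion. So H_0 ≅ Z.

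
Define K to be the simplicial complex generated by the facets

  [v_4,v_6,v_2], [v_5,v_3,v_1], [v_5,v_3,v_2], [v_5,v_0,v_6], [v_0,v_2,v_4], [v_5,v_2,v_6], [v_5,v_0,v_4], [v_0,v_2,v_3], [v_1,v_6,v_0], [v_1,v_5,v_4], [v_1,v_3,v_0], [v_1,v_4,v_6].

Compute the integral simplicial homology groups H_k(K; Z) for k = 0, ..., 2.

Fix the vertex order v_0 < v_1 < v_2 < v_3 < v_4 < v_5 < v_6 and write every simplex with vertices in increasing order. Then dim K = 2 and the simplices of K are:

  0-simplices (7): [v_0], [v_1], [v_2], [v_3], [v_4], [v_5], [v_6]
  1-simplices (18): (18 of them)
  2-simplices (12): (12 of them)

Hence C_0 ≅ Z^7, C_1 ≅ Z^18, C_2 ≅ Z^12.

The boundary map ∂_1: C_1 → C_0 sends each edge [p,q] (with p < q) to q − p.
The resulting 7×18 matrix has rank 6, and its Smith normal form has invariant factors (1,1,1,1,1,1).

Boundary ∂_2: C_2 → C_1 maps a triangle to the signed sum of its edges. For instance
  ∂[v_2,v_4,v_6] = [v_4,v_6] − [v_2,v_6] + [v_2,v_4],
  ∂[v_0,v_1,v_3] = [v_1,v_3] − [v_0,v_3] + [v_0,v_1].
As a 18×12 matrix over Z this has rank 12, with invariant factors (1,1,1,1,1,1,1,1,1,1,1,2).

Reading off H_k = ker ∂_k / im ∂_{k+1}:

  H_0: rank C_0 − rank ∂_1 = 7 − 6 = 1, and the invariant factors of ∂_1 are all 1, so H_0 ≅ Z.
  H_1: rank ker ∂_1 − rank ∂_2 = (18 − 6) − 12 = 0, and ∂_2 has invariant factor 2 > 1, so H_1 ≅ Z_2.
  H_2: rank ker ∂_2 − rank ∂_3 = (12 − 12) − 0 = 0, and there is no ∂_3, so H_2 ≅ 0.

H_0 ≅ Z,  H_1 ≅ Z_2,  H_2 = 0.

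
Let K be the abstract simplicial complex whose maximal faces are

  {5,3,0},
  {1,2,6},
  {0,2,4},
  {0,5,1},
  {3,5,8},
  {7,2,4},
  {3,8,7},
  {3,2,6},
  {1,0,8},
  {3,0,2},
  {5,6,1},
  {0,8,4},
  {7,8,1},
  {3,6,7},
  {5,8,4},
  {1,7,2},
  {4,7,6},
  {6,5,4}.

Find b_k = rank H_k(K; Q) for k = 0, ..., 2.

Fix the vertex order 0 < 1 < 2 < 3 < 4 < 5 < 6 < 7 < 8 and write every simplex with vertices in increasing order. Then dim K = 2 and the simplices of K are:

  0-simplices (9): [0], [1], [2], [3], [4], [5], [6], [7], [8]
  1-simplices (27): (27 of them)
  2-simplices (18): [0,1,5], [0,1,8], [0,2,3], [0,2,4], [0,3,5], [0,4,8], [1,2,6], [1,2,7], [1,5,6], [1,7,8], [2,3,6], [2,4,7], [3,5,8], [3,6,7], [3,7,8], [4,5,6], [4,5,8], [4,6,7]

Hence C_0 ≅ Z^9, C_1 ≅ Z^27, C_2 ≅ Z^18.

Boundary ∂_1: C_1 → C_0 sends each edge [p,q] (with p < q) to q − p. For instance
  ∂[0,3] = [3] − [0].
The 9×27 boundary matrix has rank 8 and Smith normal form diag(1,1,1,1,1,1,1,1).

The boundary map ∂_2: C_2 → C_1 sends each 2-simplex [p,q,r] to [q,r] − [p,r] + [p,q]. For instance
  ∂[4,5,6] = [5,6] − [4,6] + [4,5],
  ∂[4,5,8] = [5,8] − [4,8] + [4,5].
As a 27×18 matrix over Z this has rank 18, with invariant factors (1,1,1,1,1,1,1,1,1,1,1,1,1,1,1,1,1,2).

Computing H_k = (kernel of ∂_k) / (image of ∂_{k+1}):

  H_0: rank C_0 − rank ∂_1 = 9 − 8 = 1, and the invariant factors of ∂_1 are all 1, so H_0 = Z.
  H_1: rank ker ∂_1 − rank ∂_2 = (27 − 8) − 18 = 1, and ∂_2 has invariant factor 2 > 1, so H_1 = Z ⊕ Z_2.
  H_2: rank ker ∂_2 − rank ∂_3 = (18 − 18) − 0 = 0, and there is no ∂_3, so H_2 = 0.

Hence the Betti numbers are b_0 = 1, b_1 = 1, b_2 = 0.

b_0 = 1, b_1 = 1, b_2 = 0.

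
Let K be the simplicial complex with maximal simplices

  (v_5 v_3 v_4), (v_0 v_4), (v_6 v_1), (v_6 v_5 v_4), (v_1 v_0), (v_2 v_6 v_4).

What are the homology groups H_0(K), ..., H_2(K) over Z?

H_0 = Z,  H_1 = Z,  H_2 = 0.

We work with the vertex ordering v_0 < v_1 < v_2 < v_3 < v_4 < v_5 < v_6. The simplices of K, each written with vertices in increasing order, are:

  0-simplices (7): [v_0], [v_1], [v_2], [v_3], [v_4], [v_5], [v_6]
  1-simplices (10): [v_0,v_1], [v_0,v_4], [v_1,v_6], [v_2,v_4], [v_2,v_6], [v_3,v_4], [v_3,v_5], [v_4,v_5], [v_4,v_6], [v_5,v_6]
  2-simplices (3): [v_2,v_4,v_6], [v_3,v_4,v_5], [v_4,v_5,v_6]

so the chain groups are C_0 ≅ Z^7, C_1 ≅ Z^10, C_2 ≅ Z^3.

Boundary ∂_1: C_1 → C_0 sends each edge [p,q] (with p < q) to q − p.
The resulting 7×10 matrix has rank 6, and its Smith normal form has invariant factors (1,1,1,1,1,1).

Boundary ∂_2: C_2 → C_1 acts by ∂[p,q,r] = [q,r] − [p,r] + [p,q]. For instance
  ∂[v_2,v_4,v_6] = [v_4,v_6] − [v_2,v_6] + [v_2,v_4],
  ∂[v_4,v_5,v_6] = [v_5,v_6] − [v_4,v_6] + [v_4,v_5].
The resulting 10×3 matrix has rank 3, and its Smith normal form has invariant factors (1,1,1).

From H_k ≅ ker(∂_k) / im(∂_{k+1}) we obtain:

  H_0: rank C_0 − rank ∂_1 = 7 − 6 = 1, and the invariant factors of ∂_1 are all 1, so H_0 ≅ Z.
  H_1: rank ker ∂_1 − rank ∂_2 = (10 − 6) − 3 = 1, and the invariant factors of ∂_2 are all 1, so H_1 ≅ Z.
  H_2: rank ker ∂_2 − rank ∂_3 = (3 − 3) − 0 = 0, and there is no ∂_3, so H_2 ≅ 0.

As a check, the Euler characteristic is 7 − 10 + 3 = 0, which agrees with 1 − 1 + 0 = 0.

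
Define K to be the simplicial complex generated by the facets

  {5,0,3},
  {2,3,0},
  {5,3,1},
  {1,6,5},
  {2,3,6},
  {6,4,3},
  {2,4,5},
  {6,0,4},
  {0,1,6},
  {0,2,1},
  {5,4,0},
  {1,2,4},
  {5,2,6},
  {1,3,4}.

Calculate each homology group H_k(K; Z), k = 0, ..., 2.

We work with the vertex ordering 0 < 1 < 2 < 3 < 4 < 5 < 6. The simplices of K, each written with vertices in increasing order, are:

  0-simplices (7): [0], [1], [2], [3], [4], [5], [6]
  1-simplices (21): [0,1], [0,2], [0,3], [0,4], [0,5], [0,6], [1,2], [1,3], [1,4], [1,5], [1,6], [2,3], [2,4], [2,5], [2,6], [3,4], [3,5], [3,6], [4,5], [4,6], [5,6]
  2-simplices (14): [0,1,2], [0,1,6], [0,2,3], [0,3,5], [0,4,5], [0,4,6], [1,2,4], [1,3,4], [1,3,5], [1,5,6], [2,3,6], [2,4,5], [2,5,6], [3,4,6]

giving chain groups C_0 ≅ Z^7, C_1 ≅ Z^21, C_2 ≅ Z^14.

∂_1: C_1 → C_0 maps an edge to its endpoints' difference, ∂[p,q] = q − p.
This gives a 7×21 integer matrix of rank 6; reducing to Smith normal form yields diagonal entries (1,1,1,1,1,1).

The boundary map ∂_2: C_2 → C_1 maps a triangle to the signed sum of its edges. For instance
  ∂[0,1,2] = [1,2] − [0,2] + [0,1],
  ∂[2,3,6] = [3,6] − [2,6] + [2,3].
The 21×14 boundary matrix has rank 13 and Smith normal form diag(1,1,1,1,1,1,1,1,1,1,1,1,1).

Computing H_k = (kernel of ∂_k) / (image of ∂_{k+1}):

  H_0: rank C_0 − rank ∂_1 = 7 − 6 = 1, and the invariant factors of ∂_1 are all 1, so H_0 = Z.
  H_1: rank ker ∂_1 − rank ∂_2 = (21 − 6) − 13 = 2, and the invariant factors of ∂_2 are all 1, so H_1 = Z^2.
  H_2: rank ker ∂_2 − rank ∂_3 = (14 − 13) − 0 = 1, and there is no ∂_3, so H_2 = Z.

H_0 ≅ Z,  H_1 ≅ Z^2,  H_2 ≅ Z.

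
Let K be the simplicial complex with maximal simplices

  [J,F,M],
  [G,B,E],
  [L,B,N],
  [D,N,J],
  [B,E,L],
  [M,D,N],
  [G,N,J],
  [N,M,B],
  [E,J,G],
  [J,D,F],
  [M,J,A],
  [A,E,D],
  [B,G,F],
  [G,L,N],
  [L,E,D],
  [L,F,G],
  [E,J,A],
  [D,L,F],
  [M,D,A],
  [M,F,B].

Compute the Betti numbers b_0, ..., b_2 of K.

We work with the vertex ordering A < B < D < E < F < G < J < L < M < N. The simplices of K, each written with vertices in increasing order, are:

  0-simplices (10): A, B, D, E, F, G, J, L, M, N
  1-simplices (30): AD, AE, AJ, AM, BE, BF, BG, BL, BM, BN, DE, DF, DJ, DL, DM, DN, EG, EJ, EL, FG, FJ, FL, FM, GJ, GL, GN, JM, JN, LN, MN
  2-simplices (20): ADE, ADM, AEJ, AJM, BEG, BEL, BFG, BFM, BLN, BMN, DEL, DFJ, DFL, DJN, DMN, EGJ, FGL, FJM, GJN, GLN

so the chain groups are C_0 ≅ Z^10, C_1 ≅ Z^30, C_2 ≅ Z^20.

The boundary map ∂_1: C_1 → C_0 maps an edge to its endpoints' difference, ∂[p,q] = q − p. For instance
  ∂DE = E − D.
This gives a 10×30 integer matrix of rank 9; reducing to Smith normal form yields diagonal entries (1,1,1,1,1,1,1,1,1).

∂_2: C_2 → C_1 sends each 2-simplex [p,q,r] to [q,r] − [p,r] + [p,q]. For instance
  ∂DMN = MN − DN + DM,
  ∂EGJ = GJ − EJ + EG.
The resulting 30×20 matrix has rank 20, and its Smith normal form has invariant factors (1,1,1,1,1,1,1,1,1,1,1,1,1,1,1,1,1,1,1,2).

Now H_k = ker ∂_k / im ∂_{k+1}, so:

  H_0: rank C_0 − rank ∂_1 = 10 − 9 = 1, and the invariant factors of ∂_1 are all 1, so H_0 ≅ Z.
  H_1: rank ker ∂_1 − rank ∂_2 = (30 − 9) − 20 = 1, and ∂_2 has invariant factor 2 > 1, so H_1 ≅ Z ⊕ Z/2Z.
  H_2: rank ker ∂_2 − rank ∂_3 = (20 − 20) − 0 = 0, and there is no ∂_3, so H_2 ≅ 0.

Hence the Betti numbers are b_0 = 1, b_1 = 1, b_2 = 0.

b_0 = 1, b_1 = 1, b_2 = 0.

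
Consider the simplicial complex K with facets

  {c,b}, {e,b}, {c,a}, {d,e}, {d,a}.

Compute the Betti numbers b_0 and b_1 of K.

b_0 = 1, b_1 = 1.

K has 5 vertices, 5 edges.
rank ∂_0 = 0, rank ∂_1 = 4 ⇒ b_0 = 5 − 0 − 4 = 1; all invariant factors of ∂_1 are 1 so no torsion. So H_0 = Z.
rank ∂_1 = 4, rank ∂_2 = 0 ⇒ b_1 = 5 − 4 − 0 = 1. So H_1 = Z.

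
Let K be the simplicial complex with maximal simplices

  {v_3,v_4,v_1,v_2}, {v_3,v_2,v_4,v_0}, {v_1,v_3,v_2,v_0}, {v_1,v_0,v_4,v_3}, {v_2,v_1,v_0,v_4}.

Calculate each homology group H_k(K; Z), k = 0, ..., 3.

Fix the vertex order v_0 < v_1 < v_2 < v_3 < v_4 and write every simplex with vertices in increasing order. Then dim K = 3 and the simplices of K are:

  0-simplices (5): [v_0], [v_1], [v_2], [v_3], [v_4]
  1-simplices (10): [v_0,v_1], [v_0,v_2], [v_0,v_3], [v_0,v_4], [v_1,v_2], [v_1,v_3], [v_1,v_4], [v_2,v_3], [v_2,v_4], [v_3,v_4]
  2-simplices (10): [v_0,v_1,v_2], [v_0,v_1,v_3], [v_0,v_1,v_4], [v_0,v_2,v_3], [v_0,v_2,v_4], [v_0,v_3,v_4], [v_1,v_2,v_3], [v_1,v_2,v_4], [v_1,v_3,v_4], [v_2,v_3,v_4]
  3-simplices (5): [v_0,v_1,v_2,v_3], [v_0,v_1,v_2,v_4], [v_0,v_1,v_3,v_4], [v_0,v_2,v_3,v_4], [v_1,v_2,v_3,v_4]

so the chain groups are C_0 ≅ Z^5, C_1 ≅ Z^10, C_2 ≅ Z^10, C_3 ≅ Z^5.

Boundary ∂_1: C_1 → C_0 maps an edge to its endpoints' difference, ∂[p,q] = q − p.
The 5×10 boundary matrix has rank 4 and Smith normal form diag(1,1,1,1).

Boundary ∂_2: C_2 → C_1 maps a triangle to the signed sum of its edges. For instance
  ∂[v_0,v_2,v_4] = [v_2,v_4] − [v_0,v_4] + [v_0,v_2],
  ∂[v_0,v_2,v_3] = [v_2,v_3] − [v_0,v_3] + [v_0,v_2].
This gives a 10×10 integer matrix of rank 6; reducing to Smith normal form yields diagonal entries (1,1,1,1,1,1).

∂_3: C_3 → C_2 sends each 3-simplex σ to the alternating sum Σ_i (−1)^i (σ with its i-th vertex removed). For instance
  ∂[v_0,v_1,v_2,v_4] = [v_1,v_2,v_4] − [v_0,v_2,v_4] + [v_0,v_1,v_4] − [v_0,v_1,v_2],
  ∂[v_0,v_1,v_2,v_3] = [v_1,v_2,v_3] − [v_0,v_2,v_3] + [v_0,v_1,v_3] − [v_0,v_1,v_2].
The resulting 10×5 matrix has rank 4, and its Smith normal form has invariant factors (1,1,1,1).

Now H_k = ker ∂_k / im ∂_{k+1}, so:

  H_0: rank C_0 − rank ∂_1 = 5 − 4 = 1, and the invariant factors of ∂_1 are all 1, so H_0 ≅ Z.
  H_1: rank ker ∂_1 − rank ∂_2 = (10 − 4) − 6 = 0, and the invariant factors of ∂_2 are all 1, so H_1 ≅ 0.
  H_2: rank ker ∂_2 − rank ∂_3 = (10 − 6) − 4 = 0, and the invariant factors of ∂_3 are all 1, so H_2 ≅ 0.
  H_3: rank ker ∂_3 − rank ∂_4 = (5 − 4) − 0 = 1, and there is no ∂_4, so H_3 ≅ Z.

H_0 = Z,  H_1 = 0,  H_2 = 0,  H_3 = Z.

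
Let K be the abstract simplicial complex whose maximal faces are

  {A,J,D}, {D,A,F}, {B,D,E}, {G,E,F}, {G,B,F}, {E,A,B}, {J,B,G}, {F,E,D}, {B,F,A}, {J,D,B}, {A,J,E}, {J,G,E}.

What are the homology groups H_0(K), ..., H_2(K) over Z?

Order the vertices as A < B < D < E < F < G < J. Listing each simplex with vertices in this order, K has dimension 2 with simplices:

  0-simplices (7): A, B, D, E, F, G, J
  1-simplices (18): AB, AD, AE, AF, AJ, BD, BE, BF, BG, BJ, DE, DF, DJ, EF, EG, EJ, FG, GJ
  2-simplices (12): ABE, ABF, ADF, ADJ, AEJ, BDE, BDJ, BFG, BGJ, DEF, EFG, EGJ

so the chain groups are C_0 ≅ Z^7, C_1 ≅ Z^18, C_2 ≅ Z^12.

∂_1: C_1 → C_0 maps an edge to its endpoints' difference, ∂[p,q] = q − p. For instance
  ∂AJ = J − A.
The 7×18 boundary matrix has rank 6 and Smith normal form diag(1,1,1,1,1,1).

Boundary ∂_2: C_2 → C_1 acts by ∂[p,q,r] = [q,r] − [p,r] + [p,q]. For instance
  ∂BFG = FG − BG + BF,
  ∂ABF = BF − AF + AB.
This gives a 18×12 integer matrix of rank 12; reducing to Smith normal form yields diagonal entries (1,1,1,1,1,1,1,1,1,1,1,2).

From H_k ≅ ker(∂_k) / im(∂_{k+1}) we obtain:

  H_0: rank C_0 − rank ∂_1 = 7 − 6 = 1, and the invariant factors of ∂_1 are all 1, so H_0 = Z.
  H_1: rank ker ∂_1 − rank ∂_2 = (18 − 6) − 12 = 0, and ∂_2 has invariant factor 2 > 1, so H_1 = Z_2.
  H_2: rank ker ∂_2 − rank ∂_3 = (12 − 12) − 0 = 0, and there is no ∂_3, so H_2 = 0.

As a check, the Euler characteristic is 7 − 18 + 12 = 1, which agrees with 1 − 0 + 0 = 1.
(K is a triangulation of the real projective plane RP^2.)

H_0 = Z,  H_1 = Z_2,  H_2 = 0.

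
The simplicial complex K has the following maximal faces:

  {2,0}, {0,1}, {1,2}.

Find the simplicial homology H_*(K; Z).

We work with the vertex ordering 0 < 1 < 2. The simplices of K, each written with vertices in increasing order, are:

  0-simplices (3): [0], [1], [2]
  1-simplices (3): [0,1], [0,2], [1,2]

giving chain groups C_0 ≅ Z^3, C_1 ≅ Z^3.

∂_1: C_1 → C_0 sends each edge [p,q] (with p < q) to q − p.
The resulting 3×3 matrix has rank 2, and its Smith normal form has invariant factors (1,1).

From H_k ≅ ker(∂_k) / im(∂_{k+1}) we obtain:

  H_0: rank C_0 − rank ∂_1 = 3 − 2 = 1, and the invariant factors of ∂_1 are all 1, so H_0 ≅ Z.
  H_1: rank ker ∂_1 − rank ∂_2 = (3 − 2) − 0 = 1, and there is no ∂_2, so H_1 ≅ Z.

H_0 ≅ Z,  H_1 ≅ Z.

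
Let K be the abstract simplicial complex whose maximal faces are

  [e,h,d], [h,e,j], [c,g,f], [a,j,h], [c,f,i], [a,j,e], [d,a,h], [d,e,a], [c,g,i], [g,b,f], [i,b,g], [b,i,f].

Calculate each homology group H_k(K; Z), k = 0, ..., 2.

We work with the vertex ordering a < b < c < d < e < f < g < h < i < j. The simplices of K, each written with vertices in increasing order, are:

  0-simplices (10): a, b, c, d, e, f, g, h, i, j
  1-simplices (18): ad, ae, ah, aj, bf, bg, bi, cf, cg, ci, de, dh, eh, ej, fg, fi, gi, hj
  2-simplices (12): ade, adh, aej, ahj, bfg, bfi, bgi, cfg, cfi, cgi, deh, ehj

Hence C_0 ≅ Z^10, C_1 ≅ Z^18, C_2 ≅ Z^12.

∂_1: C_1 → C_0 sends each edge [p,q] (with p < q) to q − p. For instance
  ∂aj = j − a.
This gives a 10×18 integer matrix of rank 8; reducing to Smith normal form yields diagonal entries (1,1,1,1,1,1,1,1).

∂_2: C_2 → C_1 acts by ∂[p,q,r] = [q,r] − [p,r] + [p,q]. For instance
  ∂bfi = fi − bi + bf,
  ∂bgi = gi − bi + bg.
The resulting 18×12 matrix has rank 10, and its Smith normal form has invariant factors (1,1,1,1,1,1,1,1,1,1).

Reading off H_k = ker ∂_k / im ∂_{k+1}:

  H_0: rank C_0 − rank ∂_1 = 10 − 8 = 2, and the invariant factors of ∂_1 are all 1, so H_0 ≅ Z^2.
  H_1: rank ker ∂_1 − rank ∂_2 = (18 − 8) − 10 = 0, and the invariant factors of ∂_2 are all 1, so H_1 ≅ 0.
  H_2: rank ker ∂_2 − rank ∂_3 = (12 − 10) − 0 = 2, and there is no ∂_3, so H_2 ≅ Z^2.

(K is a triangulation of the disjoint union of the 2-sphere S^2 and the 2-sphere S^2.)

H_0 = Z^2,  H_1 = 0,  H_2 = Z^2.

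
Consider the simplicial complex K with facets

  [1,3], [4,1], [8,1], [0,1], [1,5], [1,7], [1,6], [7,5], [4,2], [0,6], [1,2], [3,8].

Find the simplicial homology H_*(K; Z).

H_0 = Z,  H_1 = Z^4.

We work with the vertex ordering 0 < 1 < 2 < 3 < 4 < 5 < 6 < 7 < 8. The simplices of K, each written with vertices in increasing order, are:

  0-simplices (9): [0], [1], [2], [3], [4], [5], [6], [7], [8]
  1-simplices (12): [0,1], [0,6], [1,2], [1,3], [1,4], [1,5], [1,6], [1,7], [1,8], [2,4], [3,8], [5,7]

Hence C_0 ≅ Z^9, C_1 ≅ Z^12.

∂_1: C_1 → C_0 maps an edge to its endpoints' difference, ∂[p,q] = q − p. For instance
  ∂[1,5] = [5] − [1].
This gives a 9×12 integer matrix of rank 8; reducing to Smith normal form yields diagonal entries (1,1,1,1,1,1,1,1).

Now H_k = ker ∂_k / im ∂_{k+1}, so:

  H_0: rank C_0 − rank ∂_1 = 9 − 8 = 1, and the invariant factors of ∂_1 are all 1, so H_0 ≅ Z.
  H_1: rank ker ∂_1 − rank ∂_2 = (12 − 8) − 0 = 4, and there is no ∂_2, so H_1 ≅ Z^4.

As a check, the Euler characteristic is 9 − 12 = -3, which agrees with 1 − 4 = -3.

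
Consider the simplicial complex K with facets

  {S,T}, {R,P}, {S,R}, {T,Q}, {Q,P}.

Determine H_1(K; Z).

H_1 = Z.

K has 5 vertices, 5 edges.
rank ∂_1 = 4, rank ∂_2 = 0 ⇒ b_1 = 5 − 4 − 0 = 1. So H_1 = Z.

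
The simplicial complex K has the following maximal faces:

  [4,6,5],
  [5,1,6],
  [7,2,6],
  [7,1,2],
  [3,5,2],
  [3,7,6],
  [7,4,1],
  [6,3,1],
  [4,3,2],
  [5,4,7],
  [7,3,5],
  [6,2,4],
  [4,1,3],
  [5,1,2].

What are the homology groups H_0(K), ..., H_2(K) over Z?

Order the vertices as 1 < 2 < 3 < 4 < 5 < 6 < 7. Listing each simplex with vertices in this order, K has dimension 2 with simplices:

  0-simplices (7): [1], [2], [3], [4], [5], [6], [7]
  1-simplices (21): [1,2], [1,3], [1,4], [1,5], [1,6], [1,7], [2,3], [2,4], [2,5], [2,6], [2,7], [3,4], [3,5], [3,6], [3,7], [4,5], [4,6], [4,7], [5,6], [5,7], [6,7]
  2-simplices (14): [1,2,5], [1,2,7], [1,3,4], [1,3,6], [1,4,7], [1,5,6], [2,3,4], [2,3,5], [2,4,6], [2,6,7], [3,5,7], [3,6,7], [4,5,6], [4,5,7]

so the chain groups are C_0 ≅ Z^7, C_1 ≅ Z^21, C_2 ≅ Z^14.

∂_1: C_1 → C_0 sends each edge [p,q] (with p < q) to q − p. For instance
  ∂[3,5] = [5] − [3].
The 7×21 boundary matrix has rank 6 and Smith normal form diag(1,1,1,1,1,1).

Boundary ∂_2: C_2 → C_1 maps a triangle to the signed sum of its edges. For instance
  ∂[3,6,7] = [6,7] − [3,7] + [3,6],
  ∂[1,2,5] = [2,5] − [1,5] + [1,2].
As a 21×14 matrix over Z this has rank 13, with invariant factors (1,1,1,1,1,1,1,1,1,1,1,1,1).

Computing H_k = (kernel of ∂_k) / (image of ∂_{k+1}):

  H_0: rank C_0 − rank ∂_1 = 7 − 6 = 1, and the invariant factors of ∂_1 are all 1, so H_0 = Z.
  H_1: rank ker ∂_1 − rank ∂_2 = (21 − 6) − 13 = 2, and the invariant factors of ∂_2 are all 1, so H_1 = Z^2.
  H_2: rank ker ∂_2 − rank ∂_3 = (14 − 13) − 0 = 1, and there is no ∂_3, so H_2 = Z.

As a check, the Euler characteristic is 7 − 21 + 14 = 0, which agrees with 1 − 2 + 1 = 0.

H_0 = Z,  H_1 = Z^2,  H_2 = Z.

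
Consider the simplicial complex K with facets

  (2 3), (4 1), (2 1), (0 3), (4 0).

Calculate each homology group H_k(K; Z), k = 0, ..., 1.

We work with the vertex ordering 0 < 1 < 2 < 3 < 4. The simplices of K, each written with vertices in increasing order, are:

  0-simplices (5): [0], [1], [2], [3], [4]
  1-simplices (5): [0,3], [0,4], [1,2], [1,4], [2,3]

so the chain groups are C_0 ≅ Z^5, C_1 ≅ Z^5.

∂_1: C_1 → C_0 is given by ∂[p,q] = [q] − [p].
The resulting 5×5 matrix has rank 4, and its Smith normal form has invariant factors (1,1,1,1).

Now H_k = ker ∂_k / im ∂_{k+1}, so:

  H_0: rank C_0 − rank ∂_1 = 5 − 4 = 1, and the invariant factors of ∂_1 are all 1, so H_0 = Z.
  H_1: rank ker ∂_1 − rank ∂_2 = (5 − 4) − 0 = 1, and there is no ∂_2, so H_1 = Z.

H_0 ≅ Z,  H_1 ≅ Z.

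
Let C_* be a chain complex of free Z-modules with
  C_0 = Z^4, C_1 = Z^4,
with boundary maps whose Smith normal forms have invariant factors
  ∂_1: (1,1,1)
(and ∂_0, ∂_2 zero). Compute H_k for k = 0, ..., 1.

H_0: b_0 = 4 − 0 − 3 = 1; torsion from ∂_1 factors > 1: none. So H_0 = Z.
H_1: b_1 = 4 − 3 − 0 = 1; torsion from ∂_2 factors > 1: none. So H_1 = Z.

H_0 = Z,  H_1 = Z.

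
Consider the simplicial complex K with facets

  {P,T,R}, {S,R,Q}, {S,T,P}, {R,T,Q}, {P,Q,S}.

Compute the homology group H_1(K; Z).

Order the vertices as P < Q < R < S < T. Listing each simplex with vertices in this order, K has dimension 2 with simplices:

  0-simplices (5): P, Q, R, S, T
  1-simplices (10): PQ, PR, PS, PT, QR, QS, QT, RS, RT, ST
  2-simplices (5): PQS, PRT, PST, QRS, QRT

giving chain groups C_0 ≅ Z^5, C_1 ≅ Z^10, C_2 ≅ Z^5.

The boundary map ∂_1: C_1 → C_0 sends each edge [p,q] (with p < q) to q − p. For instance
  ∂RS = S − R.
As a 5×10 matrix over Z this has rank 4, with invariant factors (1,1,1,1).

∂_2: C_2 → C_1 acts by ∂[p,q,r] = [q,r] − [p,r] + [p,q]. For instance
  ∂PST = ST − PT + PS,
  ∂QRT = RT − QT + QR.
The 10×5 boundary matrix has rank 5 and Smith normal form diag(1,1,1,1,1).

Reading off H_k = ker ∂_k / im ∂_{k+1}:

  H_1: rank ker ∂_1 − rank ∂_2 = (10 − 4) − 5 = 1, and the invariant factors of ∂_2 are all 1, so H_1 ≅ Z.

H_1 = Z.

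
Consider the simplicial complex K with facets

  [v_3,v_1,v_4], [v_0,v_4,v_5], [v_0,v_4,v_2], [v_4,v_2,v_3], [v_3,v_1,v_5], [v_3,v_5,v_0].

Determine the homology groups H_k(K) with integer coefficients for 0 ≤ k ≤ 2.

Order the vertices as v_0 < v_1 < v_2 < v_3 < v_4 < v_5. Listing each simplex with vertices in this order, K has dimension 2 with simplices:

  0-simplices (6): [v_0], [v_1], [v_2], [v_3], [v_4], [v_5]
  1-simplices (12): [v_0,v_2], [v_0,v_3], [v_0,v_4], [v_0,v_5], [v_1,v_3], [v_1,v_4], [v_1,v_5], [v_2,v_3], [v_2,v_4], [v_3,v_4], [v_3,v_5], [v_4,v_5]
  2-simplices (6): [v_0,v_2,v_4], [v_0,v_3,v_5], [v_0,v_4,v_5], [v_1,v_3,v_4], [v_1,v_3,v_5], [v_2,v_3,v_4]

Hence C_0 ≅ Z^6, C_1 ≅ Z^12, C_2 ≅ Z^6.

The boundary map ∂_1: C_1 → C_0 sends each edge [p,q] (with p < q) to q − p.
As a 6×12 matrix over Z this has rank 5, with invariant factors (1,1,1,1,1).

∂_2: C_2 → C_1 sends each 2-simplex [p,q,r] to [q,r] − [p,r] + [p,q]. For instance
  ∂[v_0,v_3,v_5] = [v_3,v_5] − [v_0,v_5] + [v_0,v_3],
  ∂[v_1,v_3,v_5] = [v_3,v_5] − [v_1,v_5] + [v_1,v_3].
The 12×6 boundary matrix has rank 6 and Smith normal form diag(1,1,1,1,1,1).

From H_k ≅ ker(∂_k) / im(∂_{k+1}) we obtain:

  H_0: rank C_0 − rank ∂_1 = 6 − 5 = 1, and the invariant factors of ∂_1 are all 1, so H_0 ≅ Z.
  H_1: rank ker ∂_1 − rank ∂_2 = (12 − 5) − 6 = 1, and the invariant factors of ∂_2 are all 1, so H_1 ≅ Z.
  H_2: rank ker ∂_2 − rank ∂_3 = (6 − 6) − 0 = 0, and there is no ∂_3, so H_2 ≅ 0.

H_0 = Z,  H_1 = Z,  H_2 = 0.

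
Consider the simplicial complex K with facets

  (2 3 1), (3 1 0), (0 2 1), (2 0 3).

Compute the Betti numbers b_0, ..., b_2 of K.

b_0 = 1, b_1 = 0, b_2 = 1.

Fix the vertex order 0 < 1 < 2 < 3 and write every simplex with vertices in increasing order. Then dim K = 2 and the simplices of K are:

  0-simplices (4): [0], [1], [2], [3]
  1-simplices (6): [0,1], [0,2], [0,3], [1,2], [1,3], [2,3]
  2-simplices (4): [0,1,2], [0,1,3], [0,2,3], [1,2,3]

giving chain groups C_0 ≅ Z^4, C_1 ≅ Z^6, C_2 ≅ Z^4.

∂_1: C_1 → C_0 sends each edge [p,q] (with p < q) to q − p.
The 4×6 boundary matrix has rank 3 and Smith normal form diag(1,1,1).

Boundary ∂_2: C_2 → C_1 maps a triangle to the signed sum of its edges. For instance
  ∂[0,1,2] = [1,2] − [0,2] + [0,1],
  ∂[0,1,3] = [1,3] − [0,3] + [0,1].
This gives a 6×4 integer matrix of rank 3; reducing to Smith normal form yields diagonal entries (1,1,1).

Now H_k = ker ∂_k / im ∂_{k+1}, so:

  H_0: rank C_0 − rank ∂_1 = 4 − 3 = 1, and the invariant factors of ∂_1 are all 1, so H_0 ≅ Z.
  H_1: rank ker ∂_1 − rank ∂_2 = (6 − 3) − 3 = 0, and the invariant factors of ∂_2 are all 1, so H_1 ≅ 0.
  H_2: rank ker ∂_2 − rank ∂_3 = (4 − 3) − 0 = 1, and there is no ∂_3, so H_2 ≅ Z.

(K is a triangulation of the 2-sphere S^2.)

Hence the Betti numbers are b_0 = 1, b_1 = 0, b_2 = 1.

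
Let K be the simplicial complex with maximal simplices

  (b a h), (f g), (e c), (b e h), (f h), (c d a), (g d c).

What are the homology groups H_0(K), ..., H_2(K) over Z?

Fix the vertex order a < b < c < d < e < f < g < h and write every simplex with vertices in increasing order. Then dim K = 2 and the simplices of K are:

  0-simplices (8): a, b, c, d, e, f, g, h
  1-simplices (13): ab, ac, ad, ah, be, bh, cd, ce, cg, dg, eh, fg, fh
  2-simplices (4): abh, acd, beh, cdg

so the chain groups are C_0 ≅ Z^8, C_1 ≅ Z^13, C_2 ≅ Z^4.

Boundary ∂_1: C_1 → C_0 maps an edge to its endpoints' difference, ∂[p,q] = q − p.
This gives a 8×13 integer matrix of rank 7; reducing to Smith normal form yields diagonal entries (1,1,1,1,1,1,1).

∂_2: C_2 → C_1 maps a triangle to the signed sum of its edges. For instance
  ∂beh = eh − bh + be,
  ∂acd = cd − ad + ac.
The resulting 13×4 matrix has rank 4, and its Smith normal form has invariant factors (1,1,1,1).

Now H_k = ker ∂_k / im ∂_{k+1}, so:

  H_0: rank C_0 − rank ∂_1 = 8 − 7 = 1, and the invariant factors of ∂_1 are all 1, so H_0 ≅ Z.
  H_1: rank ker ∂_1 − rank ∂_2 = (13 − 7) − 4 = 2, and the invariant factors of ∂_2 are all 1, so H_1 ≅ Z^2.
  H_2: rank ker ∂_2 − rank ∂_3 = (4 − 4) − 0 = 0, and there is no ∂_3, so H_2 ≅ 0.

As a check, the Euler characteristic is 8 − 13 + 4 = -1, which agrees with 1 − 2 + 0 = -1.

H_0 = Z,  H_1 = Z^2,  H_2 = 0.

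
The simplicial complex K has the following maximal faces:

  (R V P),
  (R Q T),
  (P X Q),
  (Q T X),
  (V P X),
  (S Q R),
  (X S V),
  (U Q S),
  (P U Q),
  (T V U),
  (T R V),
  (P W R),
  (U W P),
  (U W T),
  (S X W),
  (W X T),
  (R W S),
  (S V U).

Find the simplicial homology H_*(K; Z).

H_0 ≅ Z,  H_1 ≅ Z^2,  H_2 ≅ Z.

K has 9 vertices, 27 edges, 18 triangles.
rank ∂_0 = 0, rank ∂_1 = 8 ⇒ b_0 = 9 − 0 − 8 = 1; all invariant factors of ∂_1 are 1 so no torsion. So H_0 ≅ Z.
rank ∂_1 = 8, rank ∂_2 = 17 ⇒ b_1 = 27 − 8 − 17 = 2; all invariant factors of ∂_2 are 1 so no torsion. So H_1 ≅ Z^2.
rank ∂_2 = 17, rank ∂_3 = 0 ⇒ b_2 = 18 − 17 − 0 = 1. So H_2 ≅ Z.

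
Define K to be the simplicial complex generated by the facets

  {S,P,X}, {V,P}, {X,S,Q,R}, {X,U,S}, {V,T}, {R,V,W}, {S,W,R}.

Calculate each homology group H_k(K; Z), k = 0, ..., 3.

Order the vertices as P < Q < R < S < T < U < V < W < X. Listing each simplex with vertices in this order, K has dimension 3 with simplices:

  0-simplices (9): P, Q, R, S, T, U, V, W, X
  1-simplices (16): PS, PV, PX, QR, QS, QX, RS, RV, RW, RX, SU, SW, SX, TV, UX, VW
  2-simplices (8): PSX, QRS, QRX, QSX, RSW, RSX, RVW, SUX
  3-simplices (1): QRSX

giving chain groups C_0 ≅ Z^9, C_1 ≅ Z^16, C_2 ≅ Z^8, C_3 ≅ Z^1.

Boundary ∂_1: C_1 → C_0 maps an edge to its endpoints' difference, ∂[p,q] = q − p.
This gives a 9×16 integer matrix of rank 8; reducing to Smith normal form yields diagonal entries (1,1,1,1,1,1,1,1).

∂_2: C_2 → C_1 maps a triangle to the signed sum of its edges. For instance
  ∂RSW = SW − RW + RS,
  ∂QRX = RX − QX + QR.
The 16×8 boundary matrix has rank 7 and Smith normal form diag(1,1,1,1,1,1,1).

∂_3: C_3 → C_2 sends each 3-simplex σ to the alternating sum Σ_i (−1)^i (σ with its i-th vertex removed). For instance
  ∂QRSX = RSX − QSX + QRX − QRS.
This gives a 8×1 integer matrix of rank 1; reducing to Smith normal form yields diagonal entries (1).

Computing H_k = (kernel of ∂_k) / (image of ∂_{k+1}):

  H_0: rank C_0 − rank ∂_1 = 9 − 8 = 1, and the invariant factors of ∂_1 are all 1, so H_0 ≅ Z.
  H_1: rank ker ∂_1 − rank ∂_2 = (16 − 8) − 7 = 1, and the invariant factors of ∂_2 are all 1, so H_1 ≅ Z.
  H_2: rank ker ∂_2 − rank ∂_3 = (8 − 7) − 1 = 0, and the invariant factors of ∂_3 are all 1, so H_2 ≅ 0.
  H_3: rank ker ∂_3 − rank ∂_4 = (1 − 1) − 0 = 0, and there is no ∂_4, so H_3 ≅ 0.

As a check, the Euler characteristic is 9 − 16 + 8 − 1 = 0, which agrees with 1 − 1 + 0 − 0 = 0.

H_0 ≅ Z,  H_1 ≅ Z,  H_2 = 0,  H_3 = 0.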